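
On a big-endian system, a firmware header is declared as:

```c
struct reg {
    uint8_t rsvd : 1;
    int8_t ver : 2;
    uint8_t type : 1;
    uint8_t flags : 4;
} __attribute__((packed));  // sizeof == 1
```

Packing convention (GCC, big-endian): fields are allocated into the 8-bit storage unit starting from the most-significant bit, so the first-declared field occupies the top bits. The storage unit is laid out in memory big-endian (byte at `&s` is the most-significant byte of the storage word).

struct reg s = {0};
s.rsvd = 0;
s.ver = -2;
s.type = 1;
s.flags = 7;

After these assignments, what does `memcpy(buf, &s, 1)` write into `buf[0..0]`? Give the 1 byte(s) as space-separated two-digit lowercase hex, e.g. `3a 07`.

rsvd (1b) val=0 bits=0x0 at bit 7: 0x00
ver (2b) val=-2 bits=0x2 at bit 5: 0x40
type (1b) val=1 bits=0x1 at bit 4: 0x50
flags (4b) val=7 bits=0x7 at bit 0: 0x57
word = 0x57 → big-endian bytes:
  [0]=0x57

57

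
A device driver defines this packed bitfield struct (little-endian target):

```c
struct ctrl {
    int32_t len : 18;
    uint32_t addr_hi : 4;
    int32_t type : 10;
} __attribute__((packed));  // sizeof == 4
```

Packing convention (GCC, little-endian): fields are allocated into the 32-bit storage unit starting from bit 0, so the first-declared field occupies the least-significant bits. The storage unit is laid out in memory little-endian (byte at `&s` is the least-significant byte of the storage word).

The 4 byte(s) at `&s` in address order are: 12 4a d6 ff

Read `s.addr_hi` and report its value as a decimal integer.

[0]=0x12 [1]=0x4a [2]=0xd6 [3]=0xff (little-endian) → word 0xffd64a12
len [0+:18] = (word>>0) & 0x3ffff = 150034
addr_hi [18+:4] = (word>>18) & 0xf = 5  ←
type [22+:10] = (word>>22) & 0x3ff = 1023

5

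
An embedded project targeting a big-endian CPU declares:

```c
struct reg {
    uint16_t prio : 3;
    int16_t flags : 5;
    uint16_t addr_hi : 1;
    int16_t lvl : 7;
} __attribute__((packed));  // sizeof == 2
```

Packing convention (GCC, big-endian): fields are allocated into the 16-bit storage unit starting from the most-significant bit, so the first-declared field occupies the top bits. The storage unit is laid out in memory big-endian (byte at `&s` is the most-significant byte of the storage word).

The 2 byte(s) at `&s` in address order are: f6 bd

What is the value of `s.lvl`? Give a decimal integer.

[0]=0xf6 [1]=0xbd (big-endian) → word 0xf6bd
prio [13+:3] = (word>>13) & 0x7 = 7
flags [8+:5] = (word>>8) & 0x1f = 22
addr_hi [7+:1] = (word>>7) & 0x1 = 1
lvl [0+:7] = (word>>0) & 0x7f = 61  ←
lvl signed 7b, MSB=0: value = 61

61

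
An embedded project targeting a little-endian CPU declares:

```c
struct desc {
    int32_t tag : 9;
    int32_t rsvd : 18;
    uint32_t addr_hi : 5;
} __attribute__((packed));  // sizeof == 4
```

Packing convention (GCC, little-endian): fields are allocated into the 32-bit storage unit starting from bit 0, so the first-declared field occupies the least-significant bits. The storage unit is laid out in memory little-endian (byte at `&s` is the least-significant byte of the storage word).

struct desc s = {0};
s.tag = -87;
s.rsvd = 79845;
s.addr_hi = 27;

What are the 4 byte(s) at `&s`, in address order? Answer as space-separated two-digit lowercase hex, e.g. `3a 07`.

a9 cb 6f da

[0+:9] tag=-87 & 0x1ff = 0x1a9; word=0x000001a9
[9+:18] rsvd=79845 & 0x3ffff = 0x137e5; word=0x026fcba9
[27+:5] addr_hi=27 & 0x1f = 0x1b; word=0xda6fcba9
word = 0xda6fcba9 → little-endian bytes:
  [0]=0xa9  [1]=0xcb  [2]=0x6f  [3]=0xda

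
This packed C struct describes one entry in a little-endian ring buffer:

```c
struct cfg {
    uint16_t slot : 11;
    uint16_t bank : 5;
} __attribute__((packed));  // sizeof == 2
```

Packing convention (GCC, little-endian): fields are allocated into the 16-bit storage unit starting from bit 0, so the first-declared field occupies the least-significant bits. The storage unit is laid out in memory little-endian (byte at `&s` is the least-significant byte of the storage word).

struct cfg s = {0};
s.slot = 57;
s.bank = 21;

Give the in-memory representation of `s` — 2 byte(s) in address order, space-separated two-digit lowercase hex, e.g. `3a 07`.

[0+:11] slot=57 & 0x7ff = 0x39; word=0x0039
[11+:5] bank=21 & 0x1f = 0x15; word=0xa839
word = 0xa839 → little-endian bytes:
  [0]=0x39  [1]=0xa8

39 a8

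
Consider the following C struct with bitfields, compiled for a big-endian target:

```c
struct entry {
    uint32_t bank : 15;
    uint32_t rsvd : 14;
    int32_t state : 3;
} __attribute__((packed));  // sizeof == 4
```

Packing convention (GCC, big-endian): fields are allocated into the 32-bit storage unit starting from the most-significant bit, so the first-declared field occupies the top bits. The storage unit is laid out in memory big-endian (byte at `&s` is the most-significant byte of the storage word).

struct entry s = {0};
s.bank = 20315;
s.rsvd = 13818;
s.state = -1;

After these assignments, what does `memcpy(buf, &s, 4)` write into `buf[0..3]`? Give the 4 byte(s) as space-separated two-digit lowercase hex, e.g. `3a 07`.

9e b7 af d7

bank:15 = 20315 → 0x4f5b << 17 → word 0x9eb60000
rsvd:14 = 13818 → 0x35fa << 3 → word 0x9eb7afd0
state:3 = -1 → 0x7 << 0 → word 0x9eb7afd7
word = 0x9eb7afd7 → big-endian bytes:
  [0]=0x9e  [1]=0xb7  [2]=0xaf  [3]=0xd7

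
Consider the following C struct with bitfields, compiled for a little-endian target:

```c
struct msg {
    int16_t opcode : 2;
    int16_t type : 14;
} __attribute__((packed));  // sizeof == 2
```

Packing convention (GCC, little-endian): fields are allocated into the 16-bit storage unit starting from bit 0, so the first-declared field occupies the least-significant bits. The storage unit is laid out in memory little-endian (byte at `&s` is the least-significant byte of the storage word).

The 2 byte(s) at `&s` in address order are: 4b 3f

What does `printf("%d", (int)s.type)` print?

[0]=0x4b [1]=0x3f (little-endian) → word 0x3f4b
opcode:2 @ bit 0 → (0x3f4b>>0)&0x3 = 0x3
type:14 @ bit 2 → (0x3f4b>>2)&0x3fff = 0xfd2  ←
type signed 14b, MSB=0: value = 4050

4050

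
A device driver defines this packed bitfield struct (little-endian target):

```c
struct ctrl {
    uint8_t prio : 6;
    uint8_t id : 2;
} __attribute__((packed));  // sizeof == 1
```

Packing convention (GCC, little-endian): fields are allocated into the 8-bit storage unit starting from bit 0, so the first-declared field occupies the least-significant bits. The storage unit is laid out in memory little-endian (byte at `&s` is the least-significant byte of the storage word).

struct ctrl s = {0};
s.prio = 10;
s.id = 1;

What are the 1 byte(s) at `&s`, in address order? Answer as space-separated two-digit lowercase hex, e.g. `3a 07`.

prio (6b) val=10 bits=0xa at bit 0: 0x0a
id (2b) val=1 bits=0x1 at bit 6: 0x4a
word = 0x4a → little-endian bytes:
  [0]=0x4a

4a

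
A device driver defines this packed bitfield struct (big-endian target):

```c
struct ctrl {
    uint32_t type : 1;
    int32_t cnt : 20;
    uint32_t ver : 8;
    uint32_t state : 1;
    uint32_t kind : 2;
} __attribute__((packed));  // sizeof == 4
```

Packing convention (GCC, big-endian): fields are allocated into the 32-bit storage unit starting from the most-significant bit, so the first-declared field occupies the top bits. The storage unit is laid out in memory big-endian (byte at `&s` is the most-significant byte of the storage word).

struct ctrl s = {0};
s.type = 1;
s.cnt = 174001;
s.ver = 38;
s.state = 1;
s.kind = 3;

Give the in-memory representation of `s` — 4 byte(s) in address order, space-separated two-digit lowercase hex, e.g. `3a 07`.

95 3d 89 37

type (1b) val=1 bits=0x1 at bit 31: 0x80000000
cnt (20b) val=174001 bits=0x2a7b1 at bit 11: 0x953d8800
ver (8b) val=38 bits=0x26 at bit 3: 0x953d8930
state (1b) val=1 bits=0x1 at bit 2: 0x953d8934
kind (2b) val=3 bits=0x3 at bit 0: 0x953d8937
word = 0x953d8937 → big-endian bytes:
  [0]=0x95  [1]=0x3d  [2]=0x89  [3]=0x37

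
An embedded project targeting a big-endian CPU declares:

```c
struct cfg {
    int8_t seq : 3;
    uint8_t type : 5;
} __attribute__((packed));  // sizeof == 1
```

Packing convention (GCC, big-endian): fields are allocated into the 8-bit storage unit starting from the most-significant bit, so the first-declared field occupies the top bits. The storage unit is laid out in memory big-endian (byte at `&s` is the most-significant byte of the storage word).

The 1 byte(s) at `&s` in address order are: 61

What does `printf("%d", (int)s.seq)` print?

[0]=0x61 (big-endian) → word 0x61
seq [5+:3] = (word>>5) & 0x7 = 3  ←
type [0+:5] = (word>>0) & 0x1f = 1
seq signed 3b, MSB=0: value = 3

3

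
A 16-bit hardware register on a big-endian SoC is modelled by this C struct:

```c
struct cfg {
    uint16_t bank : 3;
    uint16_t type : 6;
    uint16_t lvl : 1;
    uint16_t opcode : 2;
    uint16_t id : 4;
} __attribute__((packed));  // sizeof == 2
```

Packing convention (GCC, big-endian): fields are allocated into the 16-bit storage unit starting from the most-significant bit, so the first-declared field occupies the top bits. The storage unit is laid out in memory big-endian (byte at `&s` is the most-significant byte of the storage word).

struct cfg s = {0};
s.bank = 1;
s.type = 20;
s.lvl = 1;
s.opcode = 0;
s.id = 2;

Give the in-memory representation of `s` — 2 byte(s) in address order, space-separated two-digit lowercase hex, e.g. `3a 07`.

2a 42

bank:3 = 1 → 0x1 << 13 → word 0x2000
type:6 = 20 → 0x14 << 7 → word 0x2a00
lvl:1 = 1 → 0x1 << 6 → word 0x2a40
opcode:2 = 0 → 0x0 << 4 → word 0x2a40
id:4 = 2 → 0x2 << 0 → word 0x2a42
word = 0x2a42 → big-endian bytes:
  [0]=0x2a  [1]=0x42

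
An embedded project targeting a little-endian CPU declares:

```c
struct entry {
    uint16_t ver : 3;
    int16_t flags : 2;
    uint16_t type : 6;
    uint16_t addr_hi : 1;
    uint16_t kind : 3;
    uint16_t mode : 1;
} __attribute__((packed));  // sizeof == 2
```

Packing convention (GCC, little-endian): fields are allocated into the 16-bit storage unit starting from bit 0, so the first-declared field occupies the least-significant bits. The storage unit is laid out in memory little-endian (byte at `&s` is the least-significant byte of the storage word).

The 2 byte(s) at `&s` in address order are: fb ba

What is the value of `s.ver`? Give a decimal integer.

3

[0]=0xfb [1]=0xba (little-endian) → word 0xbafb
ver [0+:3] = (word>>0) & 0x7 = 3  ←
flags [3+:2] = (word>>3) & 0x3 = 3
type [5+:6] = (word>>5) & 0x3f = 23
addr_hi [11+:1] = (word>>11) & 0x1 = 1
kind [12+:3] = (word>>12) & 0x7 = 3
mode [15+:1] = (word>>15) & 0x1 = 1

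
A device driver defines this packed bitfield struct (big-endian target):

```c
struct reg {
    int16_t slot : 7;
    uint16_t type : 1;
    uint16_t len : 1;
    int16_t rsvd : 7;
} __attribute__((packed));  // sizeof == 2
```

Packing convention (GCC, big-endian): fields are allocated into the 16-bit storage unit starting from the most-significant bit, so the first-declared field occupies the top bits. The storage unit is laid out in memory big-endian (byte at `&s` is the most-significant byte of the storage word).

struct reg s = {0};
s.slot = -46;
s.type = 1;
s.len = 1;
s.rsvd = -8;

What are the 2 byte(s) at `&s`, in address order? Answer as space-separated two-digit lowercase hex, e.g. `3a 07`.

slot (7b) val=-46 bits=0x52 at bit 9: 0xa400
type (1b) val=1 bits=0x1 at bit 8: 0xa500
len (1b) val=1 bits=0x1 at bit 7: 0xa580
rsvd (7b) val=-8 bits=0x78 at bit 0: 0xa5f8
word = 0xa5f8 → big-endian bytes:
  [0]=0xa5  [1]=0xf8

a5 f8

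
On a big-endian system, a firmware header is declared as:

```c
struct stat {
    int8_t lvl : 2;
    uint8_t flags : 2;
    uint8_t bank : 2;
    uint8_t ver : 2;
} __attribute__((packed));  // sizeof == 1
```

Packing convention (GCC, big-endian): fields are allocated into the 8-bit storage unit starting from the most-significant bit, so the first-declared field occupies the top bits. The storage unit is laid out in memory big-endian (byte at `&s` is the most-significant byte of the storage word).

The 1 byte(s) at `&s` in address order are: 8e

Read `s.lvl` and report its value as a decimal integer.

-2

[0]=0x8e (big-endian) → word 0x8e
lvl [6+:2] = (word>>6) & 0x3 = 2  ←
flags [4+:2] = (word>>4) & 0x3 = 0
bank [2+:2] = (word>>2) & 0x3 = 3
ver [0+:2] = (word>>0) & 0x3 = 2
lvl signed 2b, MSB=1: 2 - 4 = -2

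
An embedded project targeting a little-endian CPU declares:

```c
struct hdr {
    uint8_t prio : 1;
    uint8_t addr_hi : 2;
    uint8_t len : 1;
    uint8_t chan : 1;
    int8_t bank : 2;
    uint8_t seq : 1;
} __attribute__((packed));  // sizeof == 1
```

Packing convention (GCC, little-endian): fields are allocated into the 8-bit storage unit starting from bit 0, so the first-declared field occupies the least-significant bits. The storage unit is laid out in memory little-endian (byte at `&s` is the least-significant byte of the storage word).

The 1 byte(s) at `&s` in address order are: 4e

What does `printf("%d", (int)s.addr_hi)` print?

3

[0]=0x4e (little-endian) → word 0x4e
prio:1 @ bit 0 → (0x4e>>0)&0x1 = 0x0
addr_hi:2 @ bit 1 → (0x4e>>1)&0x3 = 0x3  ←
len:1 @ bit 3 → (0x4e>>3)&0x1 = 0x1
chan:1 @ bit 4 → (0x4e>>4)&0x1 = 0x0
bank:2 @ bit 5 → (0x4e>>5)&0x3 = 0x2
seq:1 @ bit 7 → (0x4e>>7)&0x1 = 0x0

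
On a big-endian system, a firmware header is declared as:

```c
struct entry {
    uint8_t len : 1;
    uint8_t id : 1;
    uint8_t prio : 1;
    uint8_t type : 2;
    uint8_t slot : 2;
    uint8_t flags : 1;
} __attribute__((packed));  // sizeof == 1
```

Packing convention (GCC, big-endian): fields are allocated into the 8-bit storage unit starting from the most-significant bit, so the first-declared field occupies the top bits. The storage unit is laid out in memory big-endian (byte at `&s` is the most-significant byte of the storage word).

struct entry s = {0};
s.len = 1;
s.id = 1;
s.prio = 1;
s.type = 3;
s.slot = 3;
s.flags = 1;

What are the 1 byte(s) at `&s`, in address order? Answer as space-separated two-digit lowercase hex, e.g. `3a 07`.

[7+:1] len=1 & 0x1 = 0x1; word=0x80
[6+:1] id=1 & 0x1 = 0x1; word=0xc0
[5+:1] prio=1 & 0x1 = 0x1; word=0xe0
[3+:2] type=3 & 0x3 = 0x3; word=0xf8
[1+:2] slot=3 & 0x3 = 0x3; word=0xfe
[0+:1] flags=1 & 0x1 = 0x1; word=0xff
word = 0xff → big-endian bytes:
  [0]=0xff

ff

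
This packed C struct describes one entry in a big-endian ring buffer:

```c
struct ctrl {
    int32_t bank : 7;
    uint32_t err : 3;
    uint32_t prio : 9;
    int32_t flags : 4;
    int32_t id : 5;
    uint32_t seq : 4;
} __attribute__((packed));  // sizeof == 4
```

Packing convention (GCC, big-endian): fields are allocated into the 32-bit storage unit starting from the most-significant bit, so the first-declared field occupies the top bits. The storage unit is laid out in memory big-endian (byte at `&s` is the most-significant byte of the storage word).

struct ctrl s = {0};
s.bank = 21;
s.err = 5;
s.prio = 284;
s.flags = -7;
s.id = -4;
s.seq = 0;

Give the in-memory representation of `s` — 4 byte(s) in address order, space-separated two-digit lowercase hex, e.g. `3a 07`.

2b 63 93 c0

bank (7b) val=21 bits=0x15 at bit 25: 0x2a000000
err (3b) val=5 bits=0x5 at bit 22: 0x2b400000
prio (9b) val=284 bits=0x11c at bit 13: 0x2b638000
flags (4b) val=-7 bits=0x9 at bit 9: 0x2b639200
id (5b) val=-4 bits=0x1c at bit 4: 0x2b6393c0
seq (4b) val=0 bits=0x0 at bit 0: 0x2b6393c0
word = 0x2b6393c0 → big-endian bytes:
  [0]=0x2b  [1]=0x63  [2]=0x93  [3]=0xc0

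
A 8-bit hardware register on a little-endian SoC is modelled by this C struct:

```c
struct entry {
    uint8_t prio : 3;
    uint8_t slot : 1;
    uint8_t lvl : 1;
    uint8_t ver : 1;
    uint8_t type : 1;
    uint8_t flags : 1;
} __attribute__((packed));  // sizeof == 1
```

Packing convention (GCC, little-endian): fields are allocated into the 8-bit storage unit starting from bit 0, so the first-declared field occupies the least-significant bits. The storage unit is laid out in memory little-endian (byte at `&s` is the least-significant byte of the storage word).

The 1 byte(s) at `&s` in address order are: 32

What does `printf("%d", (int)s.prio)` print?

[0]=0x32 (little-endian) → word 0x32
prio:3 @ bit 0 → (0x32>>0)&0x7 = 0x2  ←
slot:1 @ bit 3 → (0x32>>3)&0x1 = 0x0
lvl:1 @ bit 4 → (0x32>>4)&0x1 = 0x1
ver:1 @ bit 5 → (0x32>>5)&0x1 = 0x1
type:1 @ bit 6 → (0x32>>6)&0x1 = 0x0
flags:1 @ bit 7 → (0x32>>7)&0x1 = 0x0

2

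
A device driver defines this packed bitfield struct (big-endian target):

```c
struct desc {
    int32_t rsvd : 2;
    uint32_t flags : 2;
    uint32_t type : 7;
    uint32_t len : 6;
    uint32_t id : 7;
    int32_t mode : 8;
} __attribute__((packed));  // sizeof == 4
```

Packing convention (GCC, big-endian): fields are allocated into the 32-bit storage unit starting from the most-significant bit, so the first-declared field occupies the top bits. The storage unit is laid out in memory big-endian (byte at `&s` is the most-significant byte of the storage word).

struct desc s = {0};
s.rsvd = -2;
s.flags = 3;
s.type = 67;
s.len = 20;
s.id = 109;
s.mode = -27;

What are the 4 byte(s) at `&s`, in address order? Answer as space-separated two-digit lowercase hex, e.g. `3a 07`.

b8 6a 6d e5

rsvd:2 = -2 → 0x2 << 30 → word 0x80000000
flags:2 = 3 → 0x3 << 28 → word 0xb0000000
type:7 = 67 → 0x43 << 21 → word 0xb8600000
len:6 = 20 → 0x14 << 15 → word 0xb86a0000
id:7 = 109 → 0x6d << 8 → word 0xb86a6d00
mode:8 = -27 → 0xe5 << 0 → word 0xb86a6de5
word = 0xb86a6de5 → big-endian bytes:
  [0]=0xb8  [1]=0x6a  [2]=0x6d  [3]=0xe5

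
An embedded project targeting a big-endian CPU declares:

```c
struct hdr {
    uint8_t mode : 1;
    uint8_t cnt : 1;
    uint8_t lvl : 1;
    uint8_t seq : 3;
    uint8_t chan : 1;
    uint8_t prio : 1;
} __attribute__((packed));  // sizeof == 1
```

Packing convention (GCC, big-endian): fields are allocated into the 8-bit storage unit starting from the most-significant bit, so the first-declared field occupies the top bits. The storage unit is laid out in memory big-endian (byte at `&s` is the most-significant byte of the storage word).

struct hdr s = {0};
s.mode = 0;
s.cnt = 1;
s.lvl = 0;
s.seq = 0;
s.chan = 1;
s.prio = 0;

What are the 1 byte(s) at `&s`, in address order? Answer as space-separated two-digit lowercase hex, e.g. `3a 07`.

42

mode (1b) val=0 bits=0x0 at bit 7: 0x00
cnt (1b) val=1 bits=0x1 at bit 6: 0x40
lvl (1b) val=0 bits=0x0 at bit 5: 0x40
seq (3b) val=0 bits=0x0 at bit 2: 0x40
chan (1b) val=1 bits=0x1 at bit 1: 0x42
prio (1b) val=0 bits=0x0 at bit 0: 0x42
word = 0x42 → big-endian bytes:
  [0]=0x42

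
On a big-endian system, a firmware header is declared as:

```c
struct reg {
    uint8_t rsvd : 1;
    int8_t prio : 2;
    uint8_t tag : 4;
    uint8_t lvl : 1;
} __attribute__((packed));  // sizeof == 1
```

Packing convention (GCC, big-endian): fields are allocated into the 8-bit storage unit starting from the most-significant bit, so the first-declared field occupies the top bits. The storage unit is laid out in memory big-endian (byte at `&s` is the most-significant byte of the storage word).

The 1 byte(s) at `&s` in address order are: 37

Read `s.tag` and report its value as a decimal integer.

[0]=0x37 (big-endian) → word 0x37
rsvd [7+:1] = (word>>7) & 0x1 = 0
prio [5+:2] = (word>>5) & 0x3 = 1
tag [1+:4] = (word>>1) & 0xf = 11  ←
lvl [0+:1] = (word>>0) & 0x1 = 1

11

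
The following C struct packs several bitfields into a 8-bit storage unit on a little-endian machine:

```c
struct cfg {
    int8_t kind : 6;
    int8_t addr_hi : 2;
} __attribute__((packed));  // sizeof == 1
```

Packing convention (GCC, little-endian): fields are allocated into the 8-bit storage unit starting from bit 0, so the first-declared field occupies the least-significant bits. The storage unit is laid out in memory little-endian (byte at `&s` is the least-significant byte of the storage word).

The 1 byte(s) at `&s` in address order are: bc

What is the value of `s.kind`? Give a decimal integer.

[0]=0xbc (little-endian) → word 0xbc
kind:6 @ bit 0 → (0xbc>>0)&0x3f = 0x3c  ←
addr_hi:2 @ bit 6 → (0xbc>>6)&0x3 = 0x2
kind signed 6b, MSB=1: 60 - 64 = -4

-4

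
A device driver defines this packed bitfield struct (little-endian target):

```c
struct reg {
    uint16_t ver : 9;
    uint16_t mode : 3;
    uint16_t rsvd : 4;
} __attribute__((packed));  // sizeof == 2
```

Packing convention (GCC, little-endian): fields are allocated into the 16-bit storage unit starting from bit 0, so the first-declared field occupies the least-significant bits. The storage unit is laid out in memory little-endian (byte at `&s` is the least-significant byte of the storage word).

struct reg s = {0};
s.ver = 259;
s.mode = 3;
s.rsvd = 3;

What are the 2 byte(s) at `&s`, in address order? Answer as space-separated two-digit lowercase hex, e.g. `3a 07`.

ver (9b) val=259 bits=0x103 at bit 0: 0x0103
mode (3b) val=3 bits=0x3 at bit 9: 0x0703
rsvd (4b) val=3 bits=0x3 at bit 12: 0x3703
word = 0x3703 → little-endian bytes:
  [0]=0x03  [1]=0x37

03 37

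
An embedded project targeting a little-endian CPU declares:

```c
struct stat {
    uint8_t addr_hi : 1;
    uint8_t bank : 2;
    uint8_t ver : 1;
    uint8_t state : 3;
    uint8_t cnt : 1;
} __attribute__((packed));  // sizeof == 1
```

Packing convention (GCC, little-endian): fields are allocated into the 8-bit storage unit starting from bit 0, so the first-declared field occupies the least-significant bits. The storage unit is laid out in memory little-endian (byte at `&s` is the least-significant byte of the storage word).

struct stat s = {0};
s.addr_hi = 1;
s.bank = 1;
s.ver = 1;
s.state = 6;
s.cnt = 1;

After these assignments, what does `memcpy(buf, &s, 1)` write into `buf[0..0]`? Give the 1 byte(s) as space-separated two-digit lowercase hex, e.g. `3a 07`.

eb

addr_hi (1b) val=1 bits=0x1 at bit 0: 0x01
bank (2b) val=1 bits=0x1 at bit 1: 0x03
ver (1b) val=1 bits=0x1 at bit 3: 0x0b
state (3b) val=6 bits=0x6 at bit 4: 0x6b
cnt (1b) val=1 bits=0x1 at bit 7: 0xeb
word = 0xeb → little-endian bytes:
  [0]=0xeb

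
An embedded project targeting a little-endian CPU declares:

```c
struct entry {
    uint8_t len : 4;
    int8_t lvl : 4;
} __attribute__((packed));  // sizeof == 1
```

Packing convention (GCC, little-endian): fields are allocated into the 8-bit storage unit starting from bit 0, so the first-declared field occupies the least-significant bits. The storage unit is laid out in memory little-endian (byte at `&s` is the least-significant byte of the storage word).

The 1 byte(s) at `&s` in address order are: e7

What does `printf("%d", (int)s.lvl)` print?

-2

[0]=0xe7 (little-endian) → word 0xe7
len [0+:4] = (word>>0) & 0xf = 7
lvl [4+:4] = (word>>4) & 0xf = 14  ←
lvl signed 4b, MSB=1: 14 - 16 = -2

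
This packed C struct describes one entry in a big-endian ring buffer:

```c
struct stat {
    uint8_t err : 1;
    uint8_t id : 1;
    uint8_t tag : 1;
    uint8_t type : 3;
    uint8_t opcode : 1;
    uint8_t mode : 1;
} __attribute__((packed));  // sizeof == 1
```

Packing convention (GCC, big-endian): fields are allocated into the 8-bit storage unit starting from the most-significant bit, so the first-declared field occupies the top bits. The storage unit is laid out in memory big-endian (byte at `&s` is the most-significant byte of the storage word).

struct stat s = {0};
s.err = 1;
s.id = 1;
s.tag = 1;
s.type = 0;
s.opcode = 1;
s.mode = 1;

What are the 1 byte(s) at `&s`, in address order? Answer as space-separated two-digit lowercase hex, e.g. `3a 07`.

e3

[7+:1] err=1 & 0x1 = 0x1; word=0x80
[6+:1] id=1 & 0x1 = 0x1; word=0xc0
[5+:1] tag=1 & 0x1 = 0x1; word=0xe0
[2+:3] type=0 & 0x7 = 0x0; word=0xe0
[1+:1] opcode=1 & 0x1 = 0x1; word=0xe2
[0+:1] mode=1 & 0x1 = 0x1; word=0xe3
word = 0xe3 → big-endian bytes:
  [0]=0xe3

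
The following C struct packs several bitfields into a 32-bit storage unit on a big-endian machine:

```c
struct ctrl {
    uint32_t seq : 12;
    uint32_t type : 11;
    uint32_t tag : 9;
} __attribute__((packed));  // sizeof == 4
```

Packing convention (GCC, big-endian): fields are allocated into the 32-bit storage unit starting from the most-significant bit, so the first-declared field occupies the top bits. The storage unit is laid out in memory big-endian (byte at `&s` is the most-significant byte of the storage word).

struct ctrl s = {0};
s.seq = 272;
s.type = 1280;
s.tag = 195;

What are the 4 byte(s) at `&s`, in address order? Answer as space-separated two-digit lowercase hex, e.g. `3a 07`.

11 0a 00 c3

seq:12 = 272 → 0x110 << 20 → word 0x11000000
type:11 = 1280 → 0x500 << 9 → word 0x110a0000
tag:9 = 195 → 0xc3 << 0 → word 0x110a00c3
word = 0x110a00c3 → big-endian bytes:
  [0]=0x11  [1]=0x0a  [2]=0x00  [3]=0xc3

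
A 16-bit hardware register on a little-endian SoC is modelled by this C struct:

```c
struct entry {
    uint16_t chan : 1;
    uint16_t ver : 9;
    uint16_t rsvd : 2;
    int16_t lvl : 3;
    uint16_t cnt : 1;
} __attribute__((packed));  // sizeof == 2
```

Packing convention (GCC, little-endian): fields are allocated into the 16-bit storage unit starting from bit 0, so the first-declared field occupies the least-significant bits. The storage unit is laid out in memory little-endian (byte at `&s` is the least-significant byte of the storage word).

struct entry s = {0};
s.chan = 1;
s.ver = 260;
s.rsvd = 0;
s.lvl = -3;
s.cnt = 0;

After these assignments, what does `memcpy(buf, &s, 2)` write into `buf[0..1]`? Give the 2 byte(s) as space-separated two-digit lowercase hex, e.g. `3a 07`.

chan:1 = 1 → 0x1 << 0 → word 0x0001
ver:9 = 260 → 0x104 << 1 → word 0x0209
rsvd:2 = 0 → 0x0 << 10 → word 0x0209
lvl:3 = -3 → 0x5 << 12 → word 0x5209
cnt:1 = 0 → 0x0 << 15 → word 0x5209
word = 0x5209 → little-endian bytes:
  [0]=0x09  [1]=0x52

09 52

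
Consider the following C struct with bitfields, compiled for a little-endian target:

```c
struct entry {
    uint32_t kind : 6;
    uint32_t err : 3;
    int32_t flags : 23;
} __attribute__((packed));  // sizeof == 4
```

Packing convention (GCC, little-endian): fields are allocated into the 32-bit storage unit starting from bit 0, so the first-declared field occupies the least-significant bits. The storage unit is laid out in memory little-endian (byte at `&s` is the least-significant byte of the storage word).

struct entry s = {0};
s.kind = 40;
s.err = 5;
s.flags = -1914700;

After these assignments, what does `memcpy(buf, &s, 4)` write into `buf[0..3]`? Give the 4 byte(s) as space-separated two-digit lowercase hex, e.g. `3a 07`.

kind (6b) val=40 bits=0x28 at bit 0: 0x00000028
err (3b) val=5 bits=0x5 at bit 6: 0x00000168
flags (23b) val=-1914700 bits=0x62c8b4 at bit 9: 0xc5916968
word = 0xc5916968 → little-endian bytes:
  [0]=0x68  [1]=0x69  [2]=0x91  [3]=0xc5

68 69 91 c5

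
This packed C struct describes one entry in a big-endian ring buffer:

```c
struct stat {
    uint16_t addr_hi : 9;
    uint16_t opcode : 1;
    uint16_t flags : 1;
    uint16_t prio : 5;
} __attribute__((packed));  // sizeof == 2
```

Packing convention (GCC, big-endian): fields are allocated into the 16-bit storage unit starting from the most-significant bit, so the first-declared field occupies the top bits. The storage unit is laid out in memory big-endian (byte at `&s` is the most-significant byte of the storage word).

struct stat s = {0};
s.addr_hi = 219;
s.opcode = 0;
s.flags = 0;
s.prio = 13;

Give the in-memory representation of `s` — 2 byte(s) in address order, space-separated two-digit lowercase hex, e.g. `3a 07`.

[7+:9] addr_hi=219 & 0x1ff = 0xdb; word=0x6d80
[6+:1] opcode=0 & 0x1 = 0x0; word=0x6d80
[5+:1] flags=0 & 0x1 = 0x0; word=0x6d80
[0+:5] prio=13 & 0x1f = 0xd; word=0x6d8d
word = 0x6d8d → big-endian bytes:
  [0]=0x6d  [1]=0x8d

6d 8d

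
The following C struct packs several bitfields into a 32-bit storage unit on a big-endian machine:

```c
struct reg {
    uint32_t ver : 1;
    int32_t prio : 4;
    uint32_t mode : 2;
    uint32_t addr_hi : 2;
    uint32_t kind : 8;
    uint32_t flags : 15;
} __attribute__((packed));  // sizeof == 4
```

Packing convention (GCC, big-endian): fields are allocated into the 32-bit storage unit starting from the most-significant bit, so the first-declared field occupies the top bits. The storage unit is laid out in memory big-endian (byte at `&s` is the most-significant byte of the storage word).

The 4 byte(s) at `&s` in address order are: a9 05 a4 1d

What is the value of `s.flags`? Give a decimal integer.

9245

[0]=0xa9 [1]=0x05 [2]=0xa4 [3]=0x1d (big-endian) → word 0xa905a41d
ver:1 @ bit 31 → (0xa905a41d>>31)&0x1 = 0x1
prio:4 @ bit 27 → (0xa905a41d>>27)&0xf = 0x5
mode:2 @ bit 25 → (0xa905a41d>>25)&0x3 = 0x0
addr_hi:2 @ bit 23 → (0xa905a41d>>23)&0x3 = 0x2
kind:8 @ bit 15 → (0xa905a41d>>15)&0xff = 0xb
flags:15 @ bit 0 → (0xa905a41d>>0)&0x7fff = 0x241d  ←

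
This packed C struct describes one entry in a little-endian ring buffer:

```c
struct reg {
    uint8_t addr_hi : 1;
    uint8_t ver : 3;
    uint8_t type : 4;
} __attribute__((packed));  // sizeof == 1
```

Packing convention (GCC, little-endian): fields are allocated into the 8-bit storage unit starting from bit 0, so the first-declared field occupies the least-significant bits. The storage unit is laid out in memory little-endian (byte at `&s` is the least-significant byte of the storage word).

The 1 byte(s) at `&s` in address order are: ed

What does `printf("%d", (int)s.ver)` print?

[0]=0xed (little-endian) → word 0xed
addr_hi [0+:1] = (word>>0) & 0x1 = 1
ver [1+:3] = (word>>1) & 0x7 = 6  ←
type [4+:4] = (word>>4) & 0xf = 14

6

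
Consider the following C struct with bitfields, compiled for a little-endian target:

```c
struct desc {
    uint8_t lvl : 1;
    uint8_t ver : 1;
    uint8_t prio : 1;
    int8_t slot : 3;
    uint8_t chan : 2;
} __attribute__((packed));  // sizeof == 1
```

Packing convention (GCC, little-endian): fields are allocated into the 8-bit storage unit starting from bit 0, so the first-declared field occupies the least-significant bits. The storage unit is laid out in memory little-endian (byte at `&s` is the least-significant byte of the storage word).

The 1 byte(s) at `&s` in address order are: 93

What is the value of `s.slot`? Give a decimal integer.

[0]=0x93 (little-endian) → word 0x93
lvl:1 @ bit 0 → (0x93>>0)&0x1 = 0x1
ver:1 @ bit 1 → (0x93>>1)&0x1 = 0x1
prio:1 @ bit 2 → (0x93>>2)&0x1 = 0x0
slot:3 @ bit 3 → (0x93>>3)&0x7 = 0x2  ←
chan:2 @ bit 6 → (0x93>>6)&0x3 = 0x2
slot signed 3b, MSB=0: value = 2

2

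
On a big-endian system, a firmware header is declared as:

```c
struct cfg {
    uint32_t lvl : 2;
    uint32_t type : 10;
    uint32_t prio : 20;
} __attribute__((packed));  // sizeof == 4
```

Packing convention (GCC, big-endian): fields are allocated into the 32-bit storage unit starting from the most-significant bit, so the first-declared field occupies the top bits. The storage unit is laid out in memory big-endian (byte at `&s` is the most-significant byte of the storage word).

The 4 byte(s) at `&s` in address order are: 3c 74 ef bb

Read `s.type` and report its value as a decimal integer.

[0]=0x3c [1]=0x74 [2]=0xef [3]=0xbb (big-endian) → word 0x3c74efbb
lvl [30+:2] = (word>>30) & 0x3 = 0
type [20+:10] = (word>>20) & 0x3ff = 967  ←
prio [0+:20] = (word>>0) & 0xfffff = 323515

967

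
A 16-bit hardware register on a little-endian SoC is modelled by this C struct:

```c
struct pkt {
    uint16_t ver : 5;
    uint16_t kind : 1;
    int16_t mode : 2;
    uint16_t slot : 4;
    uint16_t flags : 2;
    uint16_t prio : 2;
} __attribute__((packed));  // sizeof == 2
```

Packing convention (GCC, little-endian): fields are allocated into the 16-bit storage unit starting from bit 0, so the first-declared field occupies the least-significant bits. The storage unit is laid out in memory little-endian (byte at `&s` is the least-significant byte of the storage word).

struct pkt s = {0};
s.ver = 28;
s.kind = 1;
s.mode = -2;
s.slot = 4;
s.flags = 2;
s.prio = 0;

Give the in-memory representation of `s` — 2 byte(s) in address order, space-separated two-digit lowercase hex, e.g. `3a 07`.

[0+:5] ver=28 & 0x1f = 0x1c; word=0x001c
[5+:1] kind=1 & 0x1 = 0x1; word=0x003c
[6+:2] mode=-2 & 0x3 = 0x2; word=0x00bc
[8+:4] slot=4 & 0xf = 0x4; word=0x04bc
[12+:2] flags=2 & 0x3 = 0x2; word=0x24bc
[14+:2] prio=0 & 0x3 = 0x0; word=0x24bc
word = 0x24bc → little-endian bytes:
  [0]=0xbc  [1]=0x24

bc 24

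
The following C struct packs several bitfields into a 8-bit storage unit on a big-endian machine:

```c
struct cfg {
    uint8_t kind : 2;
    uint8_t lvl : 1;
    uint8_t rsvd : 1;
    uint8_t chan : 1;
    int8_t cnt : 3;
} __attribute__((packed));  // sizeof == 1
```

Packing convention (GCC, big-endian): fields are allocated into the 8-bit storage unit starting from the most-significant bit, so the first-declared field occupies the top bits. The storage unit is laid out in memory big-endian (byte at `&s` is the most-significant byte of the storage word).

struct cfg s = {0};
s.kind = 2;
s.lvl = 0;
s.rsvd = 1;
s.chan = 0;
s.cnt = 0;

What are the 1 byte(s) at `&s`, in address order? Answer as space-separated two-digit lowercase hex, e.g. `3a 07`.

kind (2b) val=2 bits=0x2 at bit 6: 0x80
lvl (1b) val=0 bits=0x0 at bit 5: 0x80
rsvd (1b) val=1 bits=0x1 at bit 4: 0x90
chan (1b) val=0 bits=0x0 at bit 3: 0x90
cnt (3b) val=0 bits=0x0 at bit 0: 0x90
word = 0x90 → big-endian bytes:
  [0]=0x90

90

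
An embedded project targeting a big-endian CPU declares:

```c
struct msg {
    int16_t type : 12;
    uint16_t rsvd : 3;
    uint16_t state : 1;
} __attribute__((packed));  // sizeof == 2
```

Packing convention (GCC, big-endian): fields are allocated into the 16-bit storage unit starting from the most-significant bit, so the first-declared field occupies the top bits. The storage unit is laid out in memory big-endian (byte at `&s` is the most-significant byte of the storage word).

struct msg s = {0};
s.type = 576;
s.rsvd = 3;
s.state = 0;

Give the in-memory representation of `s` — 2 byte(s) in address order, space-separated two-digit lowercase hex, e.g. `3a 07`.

24 06

type:12 = 576 → 0x240 << 4 → word 0x2400
rsvd:3 = 3 → 0x3 << 1 → word 0x2406
state:1 = 0 → 0x0 << 0 → word 0x2406
word = 0x2406 → big-endian bytes:
  [0]=0x24  [1]=0x06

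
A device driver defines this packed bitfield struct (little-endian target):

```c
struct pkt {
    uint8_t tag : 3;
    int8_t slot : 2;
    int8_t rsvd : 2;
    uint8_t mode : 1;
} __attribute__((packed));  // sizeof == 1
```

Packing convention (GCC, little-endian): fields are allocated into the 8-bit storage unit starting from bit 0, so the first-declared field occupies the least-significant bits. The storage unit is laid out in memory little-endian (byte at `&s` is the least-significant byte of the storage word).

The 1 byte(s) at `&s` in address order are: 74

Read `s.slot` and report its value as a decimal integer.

-2

[0]=0x74 (little-endian) → word 0x74
tag:3 @ bit 0 → (0x74>>0)&0x7 = 0x4
slot:2 @ bit 3 → (0x74>>3)&0x3 = 0x2  ←
rsvd:2 @ bit 5 → (0x74>>5)&0x3 = 0x3
mode:1 @ bit 7 → (0x74>>7)&0x1 = 0x0
slot signed 2b, MSB=1: 2 - 4 = -2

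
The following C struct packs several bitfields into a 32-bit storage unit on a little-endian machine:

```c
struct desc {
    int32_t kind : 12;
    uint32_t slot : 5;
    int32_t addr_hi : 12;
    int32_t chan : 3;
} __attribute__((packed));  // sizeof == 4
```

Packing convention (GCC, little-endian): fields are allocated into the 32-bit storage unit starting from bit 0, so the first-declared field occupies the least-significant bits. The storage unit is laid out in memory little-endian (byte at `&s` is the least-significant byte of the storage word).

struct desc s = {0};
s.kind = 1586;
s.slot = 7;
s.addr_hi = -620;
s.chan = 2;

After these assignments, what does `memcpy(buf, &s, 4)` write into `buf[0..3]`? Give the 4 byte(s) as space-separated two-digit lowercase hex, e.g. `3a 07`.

32 76 28 5b

kind:12 = 1586 → 0x632 << 0 → word 0x00000632
slot:5 = 7 → 0x7 << 12 → word 0x00007632
addr_hi:12 = -620 → 0xd94 << 17 → word 0x1b287632
chan:3 = 2 → 0x2 << 29 → word 0x5b287632
word = 0x5b287632 → little-endian bytes:
  [0]=0x32  [1]=0x76  [2]=0x28  [3]=0x5b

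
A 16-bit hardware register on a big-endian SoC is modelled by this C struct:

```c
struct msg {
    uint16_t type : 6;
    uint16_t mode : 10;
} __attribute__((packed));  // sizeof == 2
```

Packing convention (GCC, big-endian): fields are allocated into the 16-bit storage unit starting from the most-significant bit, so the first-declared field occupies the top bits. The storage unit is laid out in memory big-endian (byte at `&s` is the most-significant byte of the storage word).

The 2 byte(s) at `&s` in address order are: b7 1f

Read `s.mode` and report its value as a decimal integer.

799

[0]=0xb7 [1]=0x1f (big-endian) → word 0xb71f
type:6 @ bit 10 → (0xb71f>>10)&0x3f = 0x2d
mode:10 @ bit 0 → (0xb71f>>0)&0x3ff = 0x31f  ←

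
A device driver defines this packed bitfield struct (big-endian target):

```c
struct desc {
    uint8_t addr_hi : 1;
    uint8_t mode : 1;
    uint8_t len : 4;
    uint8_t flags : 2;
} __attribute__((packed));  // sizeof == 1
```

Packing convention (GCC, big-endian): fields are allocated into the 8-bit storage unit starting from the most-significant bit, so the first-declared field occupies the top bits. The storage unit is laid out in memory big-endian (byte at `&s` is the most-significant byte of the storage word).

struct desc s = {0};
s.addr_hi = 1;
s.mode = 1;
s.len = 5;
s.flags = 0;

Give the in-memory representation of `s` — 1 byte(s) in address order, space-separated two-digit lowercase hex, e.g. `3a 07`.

d4

addr_hi (1b) val=1 bits=0x1 at bit 7: 0x80
mode (1b) val=1 bits=0x1 at bit 6: 0xc0
len (4b) val=5 bits=0x5 at bit 2: 0xd4
flags (2b) val=0 bits=0x0 at bit 0: 0xd4
word = 0xd4 → big-endian bytes:
  [0]=0xd4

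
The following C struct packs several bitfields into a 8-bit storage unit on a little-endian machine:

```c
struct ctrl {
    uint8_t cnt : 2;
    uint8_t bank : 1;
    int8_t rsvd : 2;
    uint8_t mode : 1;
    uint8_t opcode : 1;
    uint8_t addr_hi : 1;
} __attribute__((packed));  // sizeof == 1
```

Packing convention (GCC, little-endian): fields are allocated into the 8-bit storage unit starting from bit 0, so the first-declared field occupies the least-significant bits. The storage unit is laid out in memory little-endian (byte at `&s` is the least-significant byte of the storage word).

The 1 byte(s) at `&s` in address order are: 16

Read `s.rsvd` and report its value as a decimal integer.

-2

[0]=0x16 (little-endian) → word 0x16
cnt:2 @ bit 0 → (0x16>>0)&0x3 = 0x2
bank:1 @ bit 2 → (0x16>>2)&0x1 = 0x1
rsvd:2 @ bit 3 → (0x16>>3)&0x3 = 0x2  ←
mode:1 @ bit 5 → (0x16>>5)&0x1 = 0x0
opcode:1 @ bit 6 → (0x16>>6)&0x1 = 0x0
addr_hi:1 @ bit 7 → (0x16>>7)&0x1 = 0x0
rsvd signed 2b, MSB=1: 2 - 4 = -2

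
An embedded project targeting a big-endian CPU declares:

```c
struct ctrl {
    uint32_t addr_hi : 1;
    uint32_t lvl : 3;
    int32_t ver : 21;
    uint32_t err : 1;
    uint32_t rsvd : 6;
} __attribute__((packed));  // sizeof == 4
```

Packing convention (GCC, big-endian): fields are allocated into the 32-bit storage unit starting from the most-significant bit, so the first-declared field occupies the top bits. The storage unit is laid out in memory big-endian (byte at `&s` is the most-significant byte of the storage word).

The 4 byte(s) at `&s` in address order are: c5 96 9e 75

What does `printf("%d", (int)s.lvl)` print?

4

[0]=0xc5 [1]=0x96 [2]=0x9e [3]=0x75 (big-endian) → word 0xc5969e75
addr_hi:1 @ bit 31 → (0xc5969e75>>31)&0x1 = 0x1
lvl:3 @ bit 28 → (0xc5969e75>>28)&0x7 = 0x4  ←
ver:21 @ bit 7 → (0xc5969e75>>7)&0x1fffff = 0xb2d3c
err:1 @ bit 6 → (0xc5969e75>>6)&0x1 = 0x1
rsvd:6 @ bit 0 → (0xc5969e75>>0)&0x3f = 0x35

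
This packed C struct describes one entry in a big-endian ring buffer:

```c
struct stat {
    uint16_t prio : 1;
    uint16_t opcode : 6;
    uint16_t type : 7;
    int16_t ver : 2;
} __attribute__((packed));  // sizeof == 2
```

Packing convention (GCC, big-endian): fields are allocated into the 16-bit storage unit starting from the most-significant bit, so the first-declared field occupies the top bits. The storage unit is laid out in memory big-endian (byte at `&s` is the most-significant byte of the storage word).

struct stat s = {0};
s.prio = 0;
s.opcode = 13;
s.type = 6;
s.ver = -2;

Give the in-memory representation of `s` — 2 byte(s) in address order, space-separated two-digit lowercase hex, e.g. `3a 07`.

1a 1a

prio (1b) val=0 bits=0x0 at bit 15: 0x0000
opcode (6b) val=13 bits=0xd at bit 9: 0x1a00
type (7b) val=6 bits=0x6 at bit 2: 0x1a18
ver (2b) val=-2 bits=0x2 at bit 0: 0x1a1a
word = 0x1a1a → big-endian bytes:
  [0]=0x1a  [1]=0x1a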